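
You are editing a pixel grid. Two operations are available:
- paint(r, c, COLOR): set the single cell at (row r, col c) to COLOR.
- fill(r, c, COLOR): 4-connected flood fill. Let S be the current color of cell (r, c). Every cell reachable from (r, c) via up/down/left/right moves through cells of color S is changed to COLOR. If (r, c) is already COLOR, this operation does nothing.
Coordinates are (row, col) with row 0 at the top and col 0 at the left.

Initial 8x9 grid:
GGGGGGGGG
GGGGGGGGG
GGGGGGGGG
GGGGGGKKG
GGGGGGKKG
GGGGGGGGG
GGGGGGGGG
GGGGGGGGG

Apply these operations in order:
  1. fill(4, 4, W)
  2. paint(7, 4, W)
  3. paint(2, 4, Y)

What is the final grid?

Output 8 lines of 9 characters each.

Answer: WWWWWWWWW
WWWWWWWWW
WWWWYWWWW
WWWWWWKKW
WWWWWWKKW
WWWWWWWWW
WWWWWWWWW
WWWWWWWWW

Derivation:
After op 1 fill(4,4,W) [68 cells changed]:
WWWWWWWWW
WWWWWWWWW
WWWWWWWWW
WWWWWWKKW
WWWWWWKKW
WWWWWWWWW
WWWWWWWWW
WWWWWWWWW
After op 2 paint(7,4,W):
WWWWWWWWW
WWWWWWWWW
WWWWWWWWW
WWWWWWKKW
WWWWWWKKW
WWWWWWWWW
WWWWWWWWW
WWWWWWWWW
After op 3 paint(2,4,Y):
WWWWWWWWW
WWWWWWWWW
WWWWYWWWW
WWWWWWKKW
WWWWWWKKW
WWWWWWWWW
WWWWWWWWW
WWWWWWWWW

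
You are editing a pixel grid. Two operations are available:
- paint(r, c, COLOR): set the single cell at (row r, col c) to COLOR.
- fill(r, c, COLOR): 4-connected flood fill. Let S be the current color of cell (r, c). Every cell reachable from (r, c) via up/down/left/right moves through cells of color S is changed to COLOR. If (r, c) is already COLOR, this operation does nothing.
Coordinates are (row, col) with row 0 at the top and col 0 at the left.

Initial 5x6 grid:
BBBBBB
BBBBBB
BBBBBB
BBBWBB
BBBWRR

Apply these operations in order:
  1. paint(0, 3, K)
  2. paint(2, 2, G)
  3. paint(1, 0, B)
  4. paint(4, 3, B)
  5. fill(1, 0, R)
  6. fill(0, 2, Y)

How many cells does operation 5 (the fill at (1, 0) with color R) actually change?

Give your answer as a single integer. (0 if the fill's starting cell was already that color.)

Answer: 25

Derivation:
After op 1 paint(0,3,K):
BBBKBB
BBBBBB
BBBBBB
BBBWBB
BBBWRR
After op 2 paint(2,2,G):
BBBKBB
BBBBBB
BBGBBB
BBBWBB
BBBWRR
After op 3 paint(1,0,B):
BBBKBB
BBBBBB
BBGBBB
BBBWBB
BBBWRR
After op 4 paint(4,3,B):
BBBKBB
BBBBBB
BBGBBB
BBBWBB
BBBBRR
After op 5 fill(1,0,R) [25 cells changed]:
RRRKRR
RRRRRR
RRGRRR
RRRWRR
RRRRRR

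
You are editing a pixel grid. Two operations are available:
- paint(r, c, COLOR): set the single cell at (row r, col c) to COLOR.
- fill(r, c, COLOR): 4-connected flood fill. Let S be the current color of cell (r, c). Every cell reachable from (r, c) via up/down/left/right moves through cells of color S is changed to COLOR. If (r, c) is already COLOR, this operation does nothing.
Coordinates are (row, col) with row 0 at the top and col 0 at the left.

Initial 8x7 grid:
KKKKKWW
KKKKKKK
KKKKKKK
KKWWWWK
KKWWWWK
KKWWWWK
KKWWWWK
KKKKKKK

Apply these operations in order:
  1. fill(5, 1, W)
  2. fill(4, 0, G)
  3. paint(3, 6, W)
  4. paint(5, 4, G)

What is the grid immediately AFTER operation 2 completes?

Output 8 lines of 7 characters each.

Answer: GGGGGGG
GGGGGGG
GGGGGGG
GGGGGGG
GGGGGGG
GGGGGGG
GGGGGGG
GGGGGGG

Derivation:
After op 1 fill(5,1,W) [38 cells changed]:
WWWWWWW
WWWWWWW
WWWWWWW
WWWWWWW
WWWWWWW
WWWWWWW
WWWWWWW
WWWWWWW
After op 2 fill(4,0,G) [56 cells changed]:
GGGGGGG
GGGGGGG
GGGGGGG
GGGGGGG
GGGGGGG
GGGGGGG
GGGGGGG
GGGGGGG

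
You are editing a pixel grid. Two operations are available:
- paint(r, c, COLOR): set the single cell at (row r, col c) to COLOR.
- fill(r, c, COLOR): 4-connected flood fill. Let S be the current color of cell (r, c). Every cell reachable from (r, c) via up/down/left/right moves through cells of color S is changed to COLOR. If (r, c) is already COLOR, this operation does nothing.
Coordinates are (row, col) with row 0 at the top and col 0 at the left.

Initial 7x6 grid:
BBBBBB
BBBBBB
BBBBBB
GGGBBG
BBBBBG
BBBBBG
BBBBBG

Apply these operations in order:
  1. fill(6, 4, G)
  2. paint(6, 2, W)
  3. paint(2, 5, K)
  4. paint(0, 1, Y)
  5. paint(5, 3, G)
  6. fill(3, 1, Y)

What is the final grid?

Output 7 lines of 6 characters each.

After op 1 fill(6,4,G) [35 cells changed]:
GGGGGG
GGGGGG
GGGGGG
GGGGGG
GGGGGG
GGGGGG
GGGGGG
After op 2 paint(6,2,W):
GGGGGG
GGGGGG
GGGGGG
GGGGGG
GGGGGG
GGGGGG
GGWGGG
After op 3 paint(2,5,K):
GGGGGG
GGGGGG
GGGGGK
GGGGGG
GGGGGG
GGGGGG
GGWGGG
After op 4 paint(0,1,Y):
GYGGGG
GGGGGG
GGGGGK
GGGGGG
GGGGGG
GGGGGG
GGWGGG
After op 5 paint(5,3,G):
GYGGGG
GGGGGG
GGGGGK
GGGGGG
GGGGGG
GGGGGG
GGWGGG
After op 6 fill(3,1,Y) [39 cells changed]:
YYYYYY
YYYYYY
YYYYYK
YYYYYY
YYYYYY
YYYYYY
YYWYYY

Answer: YYYYYY
YYYYYY
YYYYYK
YYYYYY
YYYYYY
YYYYYY
YYWYYY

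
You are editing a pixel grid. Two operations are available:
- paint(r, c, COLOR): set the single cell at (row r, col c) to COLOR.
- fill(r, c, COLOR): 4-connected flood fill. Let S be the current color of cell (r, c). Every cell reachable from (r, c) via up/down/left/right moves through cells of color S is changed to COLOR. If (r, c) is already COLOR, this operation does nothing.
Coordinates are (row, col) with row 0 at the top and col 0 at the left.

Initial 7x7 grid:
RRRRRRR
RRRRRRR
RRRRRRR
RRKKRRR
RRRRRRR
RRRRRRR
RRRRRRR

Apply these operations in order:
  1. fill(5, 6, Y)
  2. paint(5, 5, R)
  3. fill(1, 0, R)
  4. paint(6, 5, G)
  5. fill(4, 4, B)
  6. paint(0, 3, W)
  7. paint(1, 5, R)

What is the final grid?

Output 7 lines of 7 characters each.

Answer: BBBWBBB
BBBBBRB
BBBBBBB
BBKKBBB
BBBBBBB
BBBBBBB
BBBBBGB

Derivation:
After op 1 fill(5,6,Y) [47 cells changed]:
YYYYYYY
YYYYYYY
YYYYYYY
YYKKYYY
YYYYYYY
YYYYYYY
YYYYYYY
After op 2 paint(5,5,R):
YYYYYYY
YYYYYYY
YYYYYYY
YYKKYYY
YYYYYYY
YYYYYRY
YYYYYYY
After op 3 fill(1,0,R) [46 cells changed]:
RRRRRRR
RRRRRRR
RRRRRRR
RRKKRRR
RRRRRRR
RRRRRRR
RRRRRRR
After op 4 paint(6,5,G):
RRRRRRR
RRRRRRR
RRRRRRR
RRKKRRR
RRRRRRR
RRRRRRR
RRRRRGR
After op 5 fill(4,4,B) [46 cells changed]:
BBBBBBB
BBBBBBB
BBBBBBB
BBKKBBB
BBBBBBB
BBBBBBB
BBBBBGB
After op 6 paint(0,3,W):
BBBWBBB
BBBBBBB
BBBBBBB
BBKKBBB
BBBBBBB
BBBBBBB
BBBBBGB
After op 7 paint(1,5,R):
BBBWBBB
BBBBBRB
BBBBBBB
BBKKBBB
BBBBBBB
BBBBBBB
BBBBBGB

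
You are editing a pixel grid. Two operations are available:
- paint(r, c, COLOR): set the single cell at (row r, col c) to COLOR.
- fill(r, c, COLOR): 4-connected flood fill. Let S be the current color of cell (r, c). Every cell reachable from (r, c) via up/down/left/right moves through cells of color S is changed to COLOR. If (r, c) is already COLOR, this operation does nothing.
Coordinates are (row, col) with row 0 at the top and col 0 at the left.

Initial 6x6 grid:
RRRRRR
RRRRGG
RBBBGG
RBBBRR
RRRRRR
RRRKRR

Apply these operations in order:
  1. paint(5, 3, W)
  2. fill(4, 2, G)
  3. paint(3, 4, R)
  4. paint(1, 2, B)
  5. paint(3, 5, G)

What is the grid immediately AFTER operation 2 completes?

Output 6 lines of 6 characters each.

Answer: GGGGGG
GGGGGG
GBBBGG
GBBBGG
GGGGGG
GGGWGG

Derivation:
After op 1 paint(5,3,W):
RRRRRR
RRRRGG
RBBBGG
RBBBRR
RRRRRR
RRRWRR
After op 2 fill(4,2,G) [25 cells changed]:
GGGGGG
GGGGGG
GBBBGG
GBBBGG
GGGGGG
GGGWGG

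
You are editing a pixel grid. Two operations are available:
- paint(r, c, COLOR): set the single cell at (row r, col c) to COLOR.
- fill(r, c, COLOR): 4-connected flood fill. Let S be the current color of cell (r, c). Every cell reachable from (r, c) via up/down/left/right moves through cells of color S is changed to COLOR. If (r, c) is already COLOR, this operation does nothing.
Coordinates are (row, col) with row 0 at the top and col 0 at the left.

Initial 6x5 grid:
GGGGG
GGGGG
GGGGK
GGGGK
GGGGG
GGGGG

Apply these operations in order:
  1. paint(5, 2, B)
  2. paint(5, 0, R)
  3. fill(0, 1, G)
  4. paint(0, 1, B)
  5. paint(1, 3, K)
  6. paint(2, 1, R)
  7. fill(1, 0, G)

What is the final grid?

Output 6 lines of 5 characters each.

After op 1 paint(5,2,B):
GGGGG
GGGGG
GGGGK
GGGGK
GGGGG
GGBGG
After op 2 paint(5,0,R):
GGGGG
GGGGG
GGGGK
GGGGK
GGGGG
RGBGG
After op 3 fill(0,1,G) [0 cells changed]:
GGGGG
GGGGG
GGGGK
GGGGK
GGGGG
RGBGG
After op 4 paint(0,1,B):
GBGGG
GGGGG
GGGGK
GGGGK
GGGGG
RGBGG
After op 5 paint(1,3,K):
GBGGG
GGGKG
GGGGK
GGGGK
GGGGG
RGBGG
After op 6 paint(2,1,R):
GBGGG
GGGKG
GRGGK
GGGGK
GGGGG
RGBGG
After op 7 fill(1,0,G) [0 cells changed]:
GBGGG
GGGKG
GRGGK
GGGGK
GGGGG
RGBGG

Answer: GBGGG
GGGKG
GRGGK
GGGGK
GGGGG
RGBGG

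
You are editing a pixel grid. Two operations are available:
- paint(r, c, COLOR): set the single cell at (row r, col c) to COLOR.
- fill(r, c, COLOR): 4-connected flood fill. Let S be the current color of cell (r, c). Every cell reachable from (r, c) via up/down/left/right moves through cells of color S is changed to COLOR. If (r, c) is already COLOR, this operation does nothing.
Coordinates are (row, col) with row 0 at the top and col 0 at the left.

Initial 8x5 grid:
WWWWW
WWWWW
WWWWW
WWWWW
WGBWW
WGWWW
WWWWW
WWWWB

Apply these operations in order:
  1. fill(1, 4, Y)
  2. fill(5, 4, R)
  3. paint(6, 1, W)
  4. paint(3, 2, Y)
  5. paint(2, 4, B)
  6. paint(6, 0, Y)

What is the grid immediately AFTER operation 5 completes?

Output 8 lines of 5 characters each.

After op 1 fill(1,4,Y) [36 cells changed]:
YYYYY
YYYYY
YYYYY
YYYYY
YGBYY
YGYYY
YYYYY
YYYYB
After op 2 fill(5,4,R) [36 cells changed]:
RRRRR
RRRRR
RRRRR
RRRRR
RGBRR
RGRRR
RRRRR
RRRRB
After op 3 paint(6,1,W):
RRRRR
RRRRR
RRRRR
RRRRR
RGBRR
RGRRR
RWRRR
RRRRB
After op 4 paint(3,2,Y):
RRRRR
RRRRR
RRRRR
RRYRR
RGBRR
RGRRR
RWRRR
RRRRB
After op 5 paint(2,4,B):
RRRRR
RRRRR
RRRRB
RRYRR
RGBRR
RGRRR
RWRRR
RRRRB

Answer: RRRRR
RRRRR
RRRRB
RRYRR
RGBRR
RGRRR
RWRRR
RRRRB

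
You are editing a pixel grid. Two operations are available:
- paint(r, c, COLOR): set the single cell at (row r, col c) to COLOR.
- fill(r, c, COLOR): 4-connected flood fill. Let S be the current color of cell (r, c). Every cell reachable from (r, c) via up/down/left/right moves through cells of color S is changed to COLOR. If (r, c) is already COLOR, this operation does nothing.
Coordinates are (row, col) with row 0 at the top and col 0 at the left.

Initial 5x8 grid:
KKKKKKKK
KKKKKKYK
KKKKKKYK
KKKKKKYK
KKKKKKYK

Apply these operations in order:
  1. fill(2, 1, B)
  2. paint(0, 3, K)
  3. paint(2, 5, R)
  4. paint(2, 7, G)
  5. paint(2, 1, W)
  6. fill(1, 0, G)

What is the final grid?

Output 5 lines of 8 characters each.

Answer: GGGKGGGG
GGGGGGYG
GWGGGRYG
GGGGGGYB
GGGGGGYB

Derivation:
After op 1 fill(2,1,B) [36 cells changed]:
BBBBBBBB
BBBBBBYB
BBBBBBYB
BBBBBBYB
BBBBBBYB
After op 2 paint(0,3,K):
BBBKBBBB
BBBBBBYB
BBBBBBYB
BBBBBBYB
BBBBBBYB
After op 3 paint(2,5,R):
BBBKBBBB
BBBBBBYB
BBBBBRYB
BBBBBBYB
BBBBBBYB
After op 4 paint(2,7,G):
BBBKBBBB
BBBBBBYB
BBBBBRYG
BBBBBBYB
BBBBBBYB
After op 5 paint(2,1,W):
BBBKBBBB
BBBBBBYB
BWBBBRYG
BBBBBBYB
BBBBBBYB
After op 6 fill(1,0,G) [30 cells changed]:
GGGKGGGG
GGGGGGYG
GWGGGRYG
GGGGGGYB
GGGGGGYB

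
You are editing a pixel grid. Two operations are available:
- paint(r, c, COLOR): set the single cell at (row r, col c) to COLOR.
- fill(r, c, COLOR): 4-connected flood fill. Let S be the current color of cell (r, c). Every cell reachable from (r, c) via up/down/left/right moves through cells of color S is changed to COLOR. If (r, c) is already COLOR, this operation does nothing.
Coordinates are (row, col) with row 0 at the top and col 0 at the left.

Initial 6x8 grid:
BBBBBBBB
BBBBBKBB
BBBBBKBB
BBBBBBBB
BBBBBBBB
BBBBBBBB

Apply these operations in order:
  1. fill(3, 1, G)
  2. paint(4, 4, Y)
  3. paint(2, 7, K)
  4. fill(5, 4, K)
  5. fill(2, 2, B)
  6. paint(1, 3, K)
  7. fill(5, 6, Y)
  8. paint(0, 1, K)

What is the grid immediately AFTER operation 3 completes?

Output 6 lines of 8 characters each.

Answer: GGGGGGGG
GGGGGKGG
GGGGGKGK
GGGGGGGG
GGGGYGGG
GGGGGGGG

Derivation:
After op 1 fill(3,1,G) [46 cells changed]:
GGGGGGGG
GGGGGKGG
GGGGGKGG
GGGGGGGG
GGGGGGGG
GGGGGGGG
After op 2 paint(4,4,Y):
GGGGGGGG
GGGGGKGG
GGGGGKGG
GGGGGGGG
GGGGYGGG
GGGGGGGG
After op 3 paint(2,7,K):
GGGGGGGG
GGGGGKGG
GGGGGKGK
GGGGGGGG
GGGGYGGG
GGGGGGGG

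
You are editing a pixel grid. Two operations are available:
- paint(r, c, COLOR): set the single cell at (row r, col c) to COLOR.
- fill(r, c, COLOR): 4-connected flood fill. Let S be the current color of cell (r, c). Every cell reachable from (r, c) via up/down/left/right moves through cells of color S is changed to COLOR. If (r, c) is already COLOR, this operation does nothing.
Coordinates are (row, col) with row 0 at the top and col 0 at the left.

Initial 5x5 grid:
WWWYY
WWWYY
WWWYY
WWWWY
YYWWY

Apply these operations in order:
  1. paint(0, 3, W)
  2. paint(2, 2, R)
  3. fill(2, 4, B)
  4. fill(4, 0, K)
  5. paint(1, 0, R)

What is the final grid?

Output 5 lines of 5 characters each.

After op 1 paint(0,3,W):
WWWWY
WWWYY
WWWYY
WWWWY
YYWWY
After op 2 paint(2,2,R):
WWWWY
WWWYY
WWRYY
WWWWY
YYWWY
After op 3 fill(2,4,B) [7 cells changed]:
WWWWB
WWWBB
WWRBB
WWWWB
YYWWB
After op 4 fill(4,0,K) [2 cells changed]:
WWWWB
WWWBB
WWRBB
WWWWB
KKWWB
After op 5 paint(1,0,R):
WWWWB
RWWBB
WWRBB
WWWWB
KKWWB

Answer: WWWWB
RWWBB
WWRBB
WWWWB
KKWWB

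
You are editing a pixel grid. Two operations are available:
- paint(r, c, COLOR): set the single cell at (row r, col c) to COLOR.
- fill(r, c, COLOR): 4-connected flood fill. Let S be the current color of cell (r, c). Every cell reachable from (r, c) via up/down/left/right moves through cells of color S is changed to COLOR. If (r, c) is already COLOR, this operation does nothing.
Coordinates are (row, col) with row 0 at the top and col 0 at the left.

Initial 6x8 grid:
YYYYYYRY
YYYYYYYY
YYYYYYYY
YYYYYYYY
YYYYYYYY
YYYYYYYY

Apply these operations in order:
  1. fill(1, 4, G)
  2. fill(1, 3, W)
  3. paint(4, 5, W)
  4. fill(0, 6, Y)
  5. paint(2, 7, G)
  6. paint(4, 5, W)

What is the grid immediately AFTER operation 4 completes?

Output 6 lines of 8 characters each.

After op 1 fill(1,4,G) [47 cells changed]:
GGGGGGRG
GGGGGGGG
GGGGGGGG
GGGGGGGG
GGGGGGGG
GGGGGGGG
After op 2 fill(1,3,W) [47 cells changed]:
WWWWWWRW
WWWWWWWW
WWWWWWWW
WWWWWWWW
WWWWWWWW
WWWWWWWW
After op 3 paint(4,5,W):
WWWWWWRW
WWWWWWWW
WWWWWWWW
WWWWWWWW
WWWWWWWW
WWWWWWWW
After op 4 fill(0,6,Y) [1 cells changed]:
WWWWWWYW
WWWWWWWW
WWWWWWWW
WWWWWWWW
WWWWWWWW
WWWWWWWW

Answer: WWWWWWYW
WWWWWWWW
WWWWWWWW
WWWWWWWW
WWWWWWWW
WWWWWWWW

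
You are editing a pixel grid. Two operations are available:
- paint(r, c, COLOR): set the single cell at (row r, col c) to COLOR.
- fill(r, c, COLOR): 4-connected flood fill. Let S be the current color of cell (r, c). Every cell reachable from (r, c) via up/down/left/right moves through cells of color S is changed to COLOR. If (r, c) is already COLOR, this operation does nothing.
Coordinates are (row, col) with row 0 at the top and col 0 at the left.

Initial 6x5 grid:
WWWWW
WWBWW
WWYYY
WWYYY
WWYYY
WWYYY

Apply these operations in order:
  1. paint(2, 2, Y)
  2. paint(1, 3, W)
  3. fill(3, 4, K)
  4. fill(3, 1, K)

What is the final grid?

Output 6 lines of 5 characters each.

Answer: KKKKK
KKBKK
KKKKK
KKKKK
KKKKK
KKKKK

Derivation:
After op 1 paint(2,2,Y):
WWWWW
WWBWW
WWYYY
WWYYY
WWYYY
WWYYY
After op 2 paint(1,3,W):
WWWWW
WWBWW
WWYYY
WWYYY
WWYYY
WWYYY
After op 3 fill(3,4,K) [12 cells changed]:
WWWWW
WWBWW
WWKKK
WWKKK
WWKKK
WWKKK
After op 4 fill(3,1,K) [17 cells changed]:
KKKKK
KKBKK
KKKKK
KKKKK
KKKKK
KKKKK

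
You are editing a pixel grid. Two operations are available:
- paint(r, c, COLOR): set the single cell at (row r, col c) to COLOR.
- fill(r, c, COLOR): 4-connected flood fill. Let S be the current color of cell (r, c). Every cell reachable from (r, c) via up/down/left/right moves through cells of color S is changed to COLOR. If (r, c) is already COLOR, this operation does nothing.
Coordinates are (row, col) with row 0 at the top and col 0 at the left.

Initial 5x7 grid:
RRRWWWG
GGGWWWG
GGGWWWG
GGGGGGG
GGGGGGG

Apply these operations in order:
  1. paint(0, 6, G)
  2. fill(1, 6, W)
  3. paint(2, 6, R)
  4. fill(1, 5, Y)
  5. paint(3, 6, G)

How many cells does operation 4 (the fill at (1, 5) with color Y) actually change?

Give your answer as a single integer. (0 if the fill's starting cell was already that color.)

Answer: 31

Derivation:
After op 1 paint(0,6,G):
RRRWWWG
GGGWWWG
GGGWWWG
GGGGGGG
GGGGGGG
After op 2 fill(1,6,W) [23 cells changed]:
RRRWWWW
WWWWWWW
WWWWWWW
WWWWWWW
WWWWWWW
After op 3 paint(2,6,R):
RRRWWWW
WWWWWWW
WWWWWWR
WWWWWWW
WWWWWWW
After op 4 fill(1,5,Y) [31 cells changed]:
RRRYYYY
YYYYYYY
YYYYYYR
YYYYYYY
YYYYYYY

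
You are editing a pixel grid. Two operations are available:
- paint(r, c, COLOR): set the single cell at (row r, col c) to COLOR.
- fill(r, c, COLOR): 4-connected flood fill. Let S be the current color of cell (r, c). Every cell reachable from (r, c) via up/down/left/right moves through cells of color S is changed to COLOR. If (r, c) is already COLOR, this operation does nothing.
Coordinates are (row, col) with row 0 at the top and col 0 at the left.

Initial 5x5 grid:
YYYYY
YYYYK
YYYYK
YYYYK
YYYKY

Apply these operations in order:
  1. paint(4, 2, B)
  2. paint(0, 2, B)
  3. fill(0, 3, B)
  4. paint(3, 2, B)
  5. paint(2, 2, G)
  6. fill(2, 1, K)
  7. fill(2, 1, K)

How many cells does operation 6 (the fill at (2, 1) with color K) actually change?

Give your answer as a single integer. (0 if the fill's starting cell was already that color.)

After op 1 paint(4,2,B):
YYYYY
YYYYK
YYYYK
YYYYK
YYBKY
After op 2 paint(0,2,B):
YYBYY
YYYYK
YYYYK
YYYYK
YYBKY
After op 3 fill(0,3,B) [18 cells changed]:
BBBBB
BBBBK
BBBBK
BBBBK
BBBKY
After op 4 paint(3,2,B):
BBBBB
BBBBK
BBBBK
BBBBK
BBBKY
After op 5 paint(2,2,G):
BBBBB
BBBBK
BBGBK
BBBBK
BBBKY
After op 6 fill(2,1,K) [19 cells changed]:
KKKKK
KKKKK
KKGKK
KKKKK
KKKKY

Answer: 19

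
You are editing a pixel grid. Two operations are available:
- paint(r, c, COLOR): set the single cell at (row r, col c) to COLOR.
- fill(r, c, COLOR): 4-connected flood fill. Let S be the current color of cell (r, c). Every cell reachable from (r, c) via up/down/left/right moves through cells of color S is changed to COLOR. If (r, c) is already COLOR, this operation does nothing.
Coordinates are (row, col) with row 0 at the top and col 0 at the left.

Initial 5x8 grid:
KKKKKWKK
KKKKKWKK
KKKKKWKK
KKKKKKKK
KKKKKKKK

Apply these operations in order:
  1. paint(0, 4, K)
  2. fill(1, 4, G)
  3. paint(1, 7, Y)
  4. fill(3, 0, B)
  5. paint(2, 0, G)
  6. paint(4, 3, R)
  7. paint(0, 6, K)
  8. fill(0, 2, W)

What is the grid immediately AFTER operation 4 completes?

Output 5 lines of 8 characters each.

Answer: BBBBBWBB
BBBBBWBY
BBBBBWBB
BBBBBBBB
BBBBBBBB

Derivation:
After op 1 paint(0,4,K):
KKKKKWKK
KKKKKWKK
KKKKKWKK
KKKKKKKK
KKKKKKKK
After op 2 fill(1,4,G) [37 cells changed]:
GGGGGWGG
GGGGGWGG
GGGGGWGG
GGGGGGGG
GGGGGGGG
After op 3 paint(1,7,Y):
GGGGGWGG
GGGGGWGY
GGGGGWGG
GGGGGGGG
GGGGGGGG
After op 4 fill(3,0,B) [36 cells changed]:
BBBBBWBB
BBBBBWBY
BBBBBWBB
BBBBBBBB
BBBBBBBB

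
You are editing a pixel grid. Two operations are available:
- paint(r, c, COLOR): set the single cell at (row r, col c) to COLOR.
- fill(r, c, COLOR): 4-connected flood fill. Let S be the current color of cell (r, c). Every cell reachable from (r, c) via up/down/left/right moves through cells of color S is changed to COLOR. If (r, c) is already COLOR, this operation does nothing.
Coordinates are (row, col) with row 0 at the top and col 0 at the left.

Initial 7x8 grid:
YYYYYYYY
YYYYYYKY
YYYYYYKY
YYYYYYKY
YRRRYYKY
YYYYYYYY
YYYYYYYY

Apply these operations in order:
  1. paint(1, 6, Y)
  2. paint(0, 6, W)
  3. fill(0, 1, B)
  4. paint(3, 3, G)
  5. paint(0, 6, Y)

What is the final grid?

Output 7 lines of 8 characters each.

After op 1 paint(1,6,Y):
YYYYYYYY
YYYYYYYY
YYYYYYKY
YYYYYYKY
YRRRYYKY
YYYYYYYY
YYYYYYYY
After op 2 paint(0,6,W):
YYYYYYWY
YYYYYYYY
YYYYYYKY
YYYYYYKY
YRRRYYKY
YYYYYYYY
YYYYYYYY
After op 3 fill(0,1,B) [49 cells changed]:
BBBBBBWB
BBBBBBBB
BBBBBBKB
BBBBBBKB
BRRRBBKB
BBBBBBBB
BBBBBBBB
After op 4 paint(3,3,G):
BBBBBBWB
BBBBBBBB
BBBBBBKB
BBBGBBKB
BRRRBBKB
BBBBBBBB
BBBBBBBB
After op 5 paint(0,6,Y):
BBBBBBYB
BBBBBBBB
BBBBBBKB
BBBGBBKB
BRRRBBKB
BBBBBBBB
BBBBBBBB

Answer: BBBBBBYB
BBBBBBBB
BBBBBBKB
BBBGBBKB
BRRRBBKB
BBBBBBBB
BBBBBBBB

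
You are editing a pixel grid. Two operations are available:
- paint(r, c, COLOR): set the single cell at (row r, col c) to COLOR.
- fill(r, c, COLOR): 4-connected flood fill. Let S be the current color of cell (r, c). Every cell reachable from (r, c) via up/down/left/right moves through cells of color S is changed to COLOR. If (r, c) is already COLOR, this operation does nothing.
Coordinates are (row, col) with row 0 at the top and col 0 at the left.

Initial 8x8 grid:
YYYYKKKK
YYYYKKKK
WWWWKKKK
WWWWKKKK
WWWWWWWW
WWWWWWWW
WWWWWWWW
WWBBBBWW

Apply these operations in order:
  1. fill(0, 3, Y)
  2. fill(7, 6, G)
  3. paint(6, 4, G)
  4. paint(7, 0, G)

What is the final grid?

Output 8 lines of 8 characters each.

After op 1 fill(0,3,Y) [0 cells changed]:
YYYYKKKK
YYYYKKKK
WWWWKKKK
WWWWKKKK
WWWWWWWW
WWWWWWWW
WWWWWWWW
WWBBBBWW
After op 2 fill(7,6,G) [36 cells changed]:
YYYYKKKK
YYYYKKKK
GGGGKKKK
GGGGKKKK
GGGGGGGG
GGGGGGGG
GGGGGGGG
GGBBBBGG
After op 3 paint(6,4,G):
YYYYKKKK
YYYYKKKK
GGGGKKKK
GGGGKKKK
GGGGGGGG
GGGGGGGG
GGGGGGGG
GGBBBBGG
After op 4 paint(7,0,G):
YYYYKKKK
YYYYKKKK
GGGGKKKK
GGGGKKKK
GGGGGGGG
GGGGGGGG
GGGGGGGG
GGBBBBGG

Answer: YYYYKKKK
YYYYKKKK
GGGGKKKK
GGGGKKKK
GGGGGGGG
GGGGGGGG
GGGGGGGG
GGBBBBGG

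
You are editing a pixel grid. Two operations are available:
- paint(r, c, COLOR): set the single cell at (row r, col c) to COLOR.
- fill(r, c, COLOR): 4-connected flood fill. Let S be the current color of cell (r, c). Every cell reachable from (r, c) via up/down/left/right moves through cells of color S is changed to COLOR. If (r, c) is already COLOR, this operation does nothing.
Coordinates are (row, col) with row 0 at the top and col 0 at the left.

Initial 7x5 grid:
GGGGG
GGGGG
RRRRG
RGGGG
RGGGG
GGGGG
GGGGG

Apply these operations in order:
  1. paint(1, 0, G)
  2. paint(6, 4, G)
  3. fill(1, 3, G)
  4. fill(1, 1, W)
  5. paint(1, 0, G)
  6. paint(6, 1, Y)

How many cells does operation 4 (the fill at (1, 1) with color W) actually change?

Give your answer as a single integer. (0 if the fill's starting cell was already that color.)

After op 1 paint(1,0,G):
GGGGG
GGGGG
RRRRG
RGGGG
RGGGG
GGGGG
GGGGG
After op 2 paint(6,4,G):
GGGGG
GGGGG
RRRRG
RGGGG
RGGGG
GGGGG
GGGGG
After op 3 fill(1,3,G) [0 cells changed]:
GGGGG
GGGGG
RRRRG
RGGGG
RGGGG
GGGGG
GGGGG
After op 4 fill(1,1,W) [29 cells changed]:
WWWWW
WWWWW
RRRRW
RWWWW
RWWWW
WWWWW
WWWWW

Answer: 29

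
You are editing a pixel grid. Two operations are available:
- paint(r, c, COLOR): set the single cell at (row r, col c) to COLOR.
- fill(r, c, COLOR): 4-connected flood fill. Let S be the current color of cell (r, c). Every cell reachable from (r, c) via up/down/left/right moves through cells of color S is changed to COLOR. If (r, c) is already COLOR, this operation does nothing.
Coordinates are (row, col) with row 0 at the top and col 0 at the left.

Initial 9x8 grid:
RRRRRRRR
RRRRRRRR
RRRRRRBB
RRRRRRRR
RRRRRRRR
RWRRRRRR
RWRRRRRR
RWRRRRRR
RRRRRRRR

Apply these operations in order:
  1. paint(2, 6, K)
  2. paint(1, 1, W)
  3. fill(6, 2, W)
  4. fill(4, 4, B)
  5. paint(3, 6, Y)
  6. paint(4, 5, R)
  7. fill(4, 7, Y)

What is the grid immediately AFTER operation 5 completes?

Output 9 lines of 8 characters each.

Answer: BBBBBBBB
BBBBBBBB
BBBBBBKB
BBBBBBYB
BBBBBBBB
BBBBBBBB
BBBBBBBB
BBBBBBBB
BBBBBBBB

Derivation:
After op 1 paint(2,6,K):
RRRRRRRR
RRRRRRRR
RRRRRRKB
RRRRRRRR
RRRRRRRR
RWRRRRRR
RWRRRRRR
RWRRRRRR
RRRRRRRR
After op 2 paint(1,1,W):
RRRRRRRR
RWRRRRRR
RRRRRRKB
RRRRRRRR
RRRRRRRR
RWRRRRRR
RWRRRRRR
RWRRRRRR
RRRRRRRR
After op 3 fill(6,2,W) [66 cells changed]:
WWWWWWWW
WWWWWWWW
WWWWWWKB
WWWWWWWW
WWWWWWWW
WWWWWWWW
WWWWWWWW
WWWWWWWW
WWWWWWWW
After op 4 fill(4,4,B) [70 cells changed]:
BBBBBBBB
BBBBBBBB
BBBBBBKB
BBBBBBBB
BBBBBBBB
BBBBBBBB
BBBBBBBB
BBBBBBBB
BBBBBBBB
After op 5 paint(3,6,Y):
BBBBBBBB
BBBBBBBB
BBBBBBKB
BBBBBBYB
BBBBBBBB
BBBBBBBB
BBBBBBBB
BBBBBBBB
BBBBBBBB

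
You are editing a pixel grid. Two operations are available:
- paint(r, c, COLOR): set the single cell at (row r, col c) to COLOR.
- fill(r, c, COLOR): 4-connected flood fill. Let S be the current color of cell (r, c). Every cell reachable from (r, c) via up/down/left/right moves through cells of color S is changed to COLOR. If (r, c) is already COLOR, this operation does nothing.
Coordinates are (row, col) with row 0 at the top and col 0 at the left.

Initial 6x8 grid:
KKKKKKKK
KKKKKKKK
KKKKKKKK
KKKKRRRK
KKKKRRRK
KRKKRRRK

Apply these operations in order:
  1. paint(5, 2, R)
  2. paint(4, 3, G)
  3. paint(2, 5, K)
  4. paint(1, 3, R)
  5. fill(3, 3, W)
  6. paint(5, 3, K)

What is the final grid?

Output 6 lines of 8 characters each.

Answer: WWWWWWWW
WWWRWWWW
WWWWWWWW
WWWWRRRW
WWWGRRRW
WRRKRRRW

Derivation:
After op 1 paint(5,2,R):
KKKKKKKK
KKKKKKKK
KKKKKKKK
KKKKRRRK
KKKKRRRK
KRRKRRRK
After op 2 paint(4,3,G):
KKKKKKKK
KKKKKKKK
KKKKKKKK
KKKKRRRK
KKKGRRRK
KRRKRRRK
After op 3 paint(2,5,K):
KKKKKKKK
KKKKKKKK
KKKKKKKK
KKKKRRRK
KKKGRRRK
KRRKRRRK
After op 4 paint(1,3,R):
KKKKKKKK
KKKRKKKK
KKKKKKKK
KKKKRRRK
KKKGRRRK
KRRKRRRK
After op 5 fill(3,3,W) [34 cells changed]:
WWWWWWWW
WWWRWWWW
WWWWWWWW
WWWWRRRW
WWWGRRRW
WRRKRRRW
After op 6 paint(5,3,K):
WWWWWWWW
WWWRWWWW
WWWWWWWW
WWWWRRRW
WWWGRRRW
WRRKRRRW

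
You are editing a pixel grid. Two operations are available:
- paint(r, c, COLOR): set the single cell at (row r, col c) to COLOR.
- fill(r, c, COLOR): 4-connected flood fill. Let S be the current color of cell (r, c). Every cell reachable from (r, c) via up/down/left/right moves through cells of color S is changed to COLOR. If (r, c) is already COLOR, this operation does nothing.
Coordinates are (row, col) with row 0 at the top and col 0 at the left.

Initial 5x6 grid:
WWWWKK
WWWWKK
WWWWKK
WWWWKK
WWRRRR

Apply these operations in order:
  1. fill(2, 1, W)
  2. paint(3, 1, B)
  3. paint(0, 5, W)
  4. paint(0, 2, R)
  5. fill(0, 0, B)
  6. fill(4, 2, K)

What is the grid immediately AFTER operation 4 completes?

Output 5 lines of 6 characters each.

Answer: WWRWKW
WWWWKK
WWWWKK
WBWWKK
WWRRRR

Derivation:
After op 1 fill(2,1,W) [0 cells changed]:
WWWWKK
WWWWKK
WWWWKK
WWWWKK
WWRRRR
After op 2 paint(3,1,B):
WWWWKK
WWWWKK
WWWWKK
WBWWKK
WWRRRR
After op 3 paint(0,5,W):
WWWWKW
WWWWKK
WWWWKK
WBWWKK
WWRRRR
After op 4 paint(0,2,R):
WWRWKW
WWWWKK
WWWWKK
WBWWKK
WWRRRR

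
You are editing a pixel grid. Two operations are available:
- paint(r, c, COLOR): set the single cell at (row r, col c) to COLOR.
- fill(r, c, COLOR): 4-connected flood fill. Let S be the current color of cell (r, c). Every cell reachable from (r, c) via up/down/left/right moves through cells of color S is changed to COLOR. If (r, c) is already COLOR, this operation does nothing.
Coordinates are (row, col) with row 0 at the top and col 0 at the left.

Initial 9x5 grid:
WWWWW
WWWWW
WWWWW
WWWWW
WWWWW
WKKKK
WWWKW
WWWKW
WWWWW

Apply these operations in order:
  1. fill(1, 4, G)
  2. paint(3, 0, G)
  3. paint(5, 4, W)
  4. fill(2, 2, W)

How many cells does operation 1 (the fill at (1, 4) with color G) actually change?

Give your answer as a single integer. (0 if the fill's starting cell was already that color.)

Answer: 39

Derivation:
After op 1 fill(1,4,G) [39 cells changed]:
GGGGG
GGGGG
GGGGG
GGGGG
GGGGG
GKKKK
GGGKG
GGGKG
GGGGG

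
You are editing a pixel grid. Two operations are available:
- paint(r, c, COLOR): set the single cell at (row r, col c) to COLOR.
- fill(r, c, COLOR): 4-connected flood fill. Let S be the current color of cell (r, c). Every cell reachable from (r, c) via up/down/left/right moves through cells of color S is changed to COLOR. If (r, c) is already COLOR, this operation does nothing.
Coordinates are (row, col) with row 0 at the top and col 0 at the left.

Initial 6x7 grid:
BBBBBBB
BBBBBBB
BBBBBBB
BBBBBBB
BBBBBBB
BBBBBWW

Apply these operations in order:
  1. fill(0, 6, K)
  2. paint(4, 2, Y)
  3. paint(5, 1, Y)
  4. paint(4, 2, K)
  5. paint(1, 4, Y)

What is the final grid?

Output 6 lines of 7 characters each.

After op 1 fill(0,6,K) [40 cells changed]:
KKKKKKK
KKKKKKK
KKKKKKK
KKKKKKK
KKKKKKK
KKKKKWW
After op 2 paint(4,2,Y):
KKKKKKK
KKKKKKK
KKKKKKK
KKKKKKK
KKYKKKK
KKKKKWW
After op 3 paint(5,1,Y):
KKKKKKK
KKKKKKK
KKKKKKK
KKKKKKK
KKYKKKK
KYKKKWW
After op 4 paint(4,2,K):
KKKKKKK
KKKKKKK
KKKKKKK
KKKKKKK
KKKKKKK
KYKKKWW
After op 5 paint(1,4,Y):
KKKKKKK
KKKKYKK
KKKKKKK
KKKKKKK
KKKKKKK
KYKKKWW

Answer: KKKKKKK
KKKKYKK
KKKKKKK
KKKKKKK
KKKKKKK
KYKKKWW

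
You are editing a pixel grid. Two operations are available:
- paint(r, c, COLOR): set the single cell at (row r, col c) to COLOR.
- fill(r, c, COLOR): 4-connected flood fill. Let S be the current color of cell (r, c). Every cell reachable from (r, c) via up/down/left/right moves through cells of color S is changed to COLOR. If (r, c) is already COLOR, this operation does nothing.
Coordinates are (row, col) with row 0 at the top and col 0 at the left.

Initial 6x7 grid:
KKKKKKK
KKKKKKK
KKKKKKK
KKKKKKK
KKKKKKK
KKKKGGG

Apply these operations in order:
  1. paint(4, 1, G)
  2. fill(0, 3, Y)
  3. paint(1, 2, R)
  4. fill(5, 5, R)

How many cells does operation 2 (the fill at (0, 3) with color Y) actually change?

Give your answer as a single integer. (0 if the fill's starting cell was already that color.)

Answer: 38

Derivation:
After op 1 paint(4,1,G):
KKKKKKK
KKKKKKK
KKKKKKK
KKKKKKK
KGKKKKK
KKKKGGG
After op 2 fill(0,3,Y) [38 cells changed]:
YYYYYYY
YYYYYYY
YYYYYYY
YYYYYYY
YGYYYYY
YYYYGGG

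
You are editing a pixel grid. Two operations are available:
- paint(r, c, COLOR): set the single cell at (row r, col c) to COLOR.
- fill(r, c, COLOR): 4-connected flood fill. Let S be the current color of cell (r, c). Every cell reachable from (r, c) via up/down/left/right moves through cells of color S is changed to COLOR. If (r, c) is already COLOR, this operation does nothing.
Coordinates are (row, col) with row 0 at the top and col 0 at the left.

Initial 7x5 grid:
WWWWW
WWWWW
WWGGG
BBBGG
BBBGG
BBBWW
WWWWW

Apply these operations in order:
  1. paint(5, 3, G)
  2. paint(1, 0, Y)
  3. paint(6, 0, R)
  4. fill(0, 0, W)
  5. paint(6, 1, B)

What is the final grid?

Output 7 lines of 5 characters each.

Answer: WWWWW
YWWWW
WWGGG
BBBGG
BBBGG
BBBGW
RBWWW

Derivation:
After op 1 paint(5,3,G):
WWWWW
WWWWW
WWGGG
BBBGG
BBBGG
BBBGW
WWWWW
After op 2 paint(1,0,Y):
WWWWW
YWWWW
WWGGG
BBBGG
BBBGG
BBBGW
WWWWW
After op 3 paint(6,0,R):
WWWWW
YWWWW
WWGGG
BBBGG
BBBGG
BBBGW
RWWWW
After op 4 fill(0,0,W) [0 cells changed]:
WWWWW
YWWWW
WWGGG
BBBGG
BBBGG
BBBGW
RWWWW
After op 5 paint(6,1,B):
WWWWW
YWWWW
WWGGG
BBBGG
BBBGG
BBBGW
RBWWW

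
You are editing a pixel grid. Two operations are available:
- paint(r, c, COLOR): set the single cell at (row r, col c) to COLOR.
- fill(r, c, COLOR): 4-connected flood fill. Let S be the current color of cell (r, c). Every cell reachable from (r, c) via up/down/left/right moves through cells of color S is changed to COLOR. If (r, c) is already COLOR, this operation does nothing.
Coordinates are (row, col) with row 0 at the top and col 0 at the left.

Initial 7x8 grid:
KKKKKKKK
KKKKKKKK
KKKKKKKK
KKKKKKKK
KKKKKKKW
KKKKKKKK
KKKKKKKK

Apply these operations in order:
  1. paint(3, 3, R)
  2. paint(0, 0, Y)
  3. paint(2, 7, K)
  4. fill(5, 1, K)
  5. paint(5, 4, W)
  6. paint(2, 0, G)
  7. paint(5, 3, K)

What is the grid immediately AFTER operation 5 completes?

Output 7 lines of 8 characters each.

After op 1 paint(3,3,R):
KKKKKKKK
KKKKKKKK
KKKKKKKK
KKKRKKKK
KKKKKKKW
KKKKKKKK
KKKKKKKK
After op 2 paint(0,0,Y):
YKKKKKKK
KKKKKKKK
KKKKKKKK
KKKRKKKK
KKKKKKKW
KKKKKKKK
KKKKKKKK
After op 3 paint(2,7,K):
YKKKKKKK
KKKKKKKK
KKKKKKKK
KKKRKKKK
KKKKKKKW
KKKKKKKK
KKKKKKKK
After op 4 fill(5,1,K) [0 cells changed]:
YKKKKKKK
KKKKKKKK
KKKKKKKK
KKKRKKKK
KKKKKKKW
KKKKKKKK
KKKKKKKK
After op 5 paint(5,4,W):
YKKKKKKK
KKKKKKKK
KKKKKKKK
KKKRKKKK
KKKKKKKW
KKKKWKKK
KKKKKKKK

Answer: YKKKKKKK
KKKKKKKK
KKKKKKKK
KKKRKKKK
KKKKKKKW
KKKKWKKK
KKKKKKKK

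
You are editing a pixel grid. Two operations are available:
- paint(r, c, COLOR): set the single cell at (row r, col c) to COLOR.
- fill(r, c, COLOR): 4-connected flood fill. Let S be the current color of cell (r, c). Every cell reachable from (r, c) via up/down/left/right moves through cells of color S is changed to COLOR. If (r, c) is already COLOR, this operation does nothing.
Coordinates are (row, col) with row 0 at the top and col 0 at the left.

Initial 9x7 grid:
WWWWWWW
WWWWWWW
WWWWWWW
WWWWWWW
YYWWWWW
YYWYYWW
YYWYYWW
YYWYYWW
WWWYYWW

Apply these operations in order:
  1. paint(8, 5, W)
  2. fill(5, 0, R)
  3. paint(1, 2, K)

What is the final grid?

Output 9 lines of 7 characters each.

Answer: WWWWWWW
WWKWWWW
WWWWWWW
WWWWWWW
RRWWWWW
RRWYYWW
RRWYYWW
RRWYYWW
WWWYYWW

Derivation:
After op 1 paint(8,5,W):
WWWWWWW
WWWWWWW
WWWWWWW
WWWWWWW
YYWWWWW
YYWYYWW
YYWYYWW
YYWYYWW
WWWYYWW
After op 2 fill(5,0,R) [8 cells changed]:
WWWWWWW
WWWWWWW
WWWWWWW
WWWWWWW
RRWWWWW
RRWYYWW
RRWYYWW
RRWYYWW
WWWYYWW
After op 3 paint(1,2,K):
WWWWWWW
WWKWWWW
WWWWWWW
WWWWWWW
RRWWWWW
RRWYYWW
RRWYYWW
RRWYYWW
WWWYYWW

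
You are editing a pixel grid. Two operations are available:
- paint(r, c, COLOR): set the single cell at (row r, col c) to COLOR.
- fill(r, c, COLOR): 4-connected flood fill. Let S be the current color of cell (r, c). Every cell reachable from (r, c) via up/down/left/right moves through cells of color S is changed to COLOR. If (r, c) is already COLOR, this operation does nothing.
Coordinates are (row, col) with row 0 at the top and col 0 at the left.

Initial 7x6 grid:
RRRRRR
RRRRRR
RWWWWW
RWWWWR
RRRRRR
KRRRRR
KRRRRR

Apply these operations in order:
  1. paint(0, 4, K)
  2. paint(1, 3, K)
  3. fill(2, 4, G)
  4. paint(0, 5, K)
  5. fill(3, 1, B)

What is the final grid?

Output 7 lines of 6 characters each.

Answer: RRRRKK
RRRKRR
RBBBBB
RBBBBR
RRRRRR
KRRRRR
KRRRRR

Derivation:
After op 1 paint(0,4,K):
RRRRKR
RRRRRR
RWWWWW
RWWWWR
RRRRRR
KRRRRR
KRRRRR
After op 2 paint(1,3,K):
RRRRKR
RRRKRR
RWWWWW
RWWWWR
RRRRRR
KRRRRR
KRRRRR
After op 3 fill(2,4,G) [9 cells changed]:
RRRRKR
RRRKRR
RGGGGG
RGGGGR
RRRRRR
KRRRRR
KRRRRR
After op 4 paint(0,5,K):
RRRRKK
RRRKRR
RGGGGG
RGGGGR
RRRRRR
KRRRRR
KRRRRR
After op 5 fill(3,1,B) [9 cells changed]:
RRRRKK
RRRKRR
RBBBBB
RBBBBR
RRRRRR
KRRRRR
KRRRRR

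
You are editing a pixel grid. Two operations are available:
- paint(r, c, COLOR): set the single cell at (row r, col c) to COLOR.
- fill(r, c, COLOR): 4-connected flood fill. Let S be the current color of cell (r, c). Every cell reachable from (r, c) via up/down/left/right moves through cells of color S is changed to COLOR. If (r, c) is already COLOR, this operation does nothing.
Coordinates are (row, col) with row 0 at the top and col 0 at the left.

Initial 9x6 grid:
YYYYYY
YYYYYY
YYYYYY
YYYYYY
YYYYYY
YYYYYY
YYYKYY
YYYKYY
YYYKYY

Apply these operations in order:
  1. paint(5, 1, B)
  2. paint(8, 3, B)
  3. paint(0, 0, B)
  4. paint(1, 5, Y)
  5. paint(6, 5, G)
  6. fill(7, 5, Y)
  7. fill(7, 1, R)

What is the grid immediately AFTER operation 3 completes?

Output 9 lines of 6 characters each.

After op 1 paint(5,1,B):
YYYYYY
YYYYYY
YYYYYY
YYYYYY
YYYYYY
YBYYYY
YYYKYY
YYYKYY
YYYKYY
After op 2 paint(8,3,B):
YYYYYY
YYYYYY
YYYYYY
YYYYYY
YYYYYY
YBYYYY
YYYKYY
YYYKYY
YYYBYY
After op 3 paint(0,0,B):
BYYYYY
YYYYYY
YYYYYY
YYYYYY
YYYYYY
YBYYYY
YYYKYY
YYYKYY
YYYBYY

Answer: BYYYYY
YYYYYY
YYYYYY
YYYYYY
YYYYYY
YBYYYY
YYYKYY
YYYKYY
YYYBYY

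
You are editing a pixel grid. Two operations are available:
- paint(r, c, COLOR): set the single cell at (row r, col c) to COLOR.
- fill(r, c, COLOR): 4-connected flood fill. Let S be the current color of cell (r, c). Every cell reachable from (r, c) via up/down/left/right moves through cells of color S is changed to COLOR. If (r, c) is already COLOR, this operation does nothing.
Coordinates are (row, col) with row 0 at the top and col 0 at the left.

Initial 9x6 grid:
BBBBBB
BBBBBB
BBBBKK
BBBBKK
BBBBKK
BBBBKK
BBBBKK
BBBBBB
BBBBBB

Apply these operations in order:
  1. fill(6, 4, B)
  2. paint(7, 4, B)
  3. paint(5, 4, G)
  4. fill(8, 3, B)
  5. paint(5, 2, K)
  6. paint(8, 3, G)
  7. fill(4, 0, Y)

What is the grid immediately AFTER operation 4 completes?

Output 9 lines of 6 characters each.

Answer: BBBBBB
BBBBBB
BBBBBB
BBBBBB
BBBBBB
BBBBGB
BBBBBB
BBBBBB
BBBBBB

Derivation:
After op 1 fill(6,4,B) [10 cells changed]:
BBBBBB
BBBBBB
BBBBBB
BBBBBB
BBBBBB
BBBBBB
BBBBBB
BBBBBB
BBBBBB
After op 2 paint(7,4,B):
BBBBBB
BBBBBB
BBBBBB
BBBBBB
BBBBBB
BBBBBB
BBBBBB
BBBBBB
BBBBBB
After op 3 paint(5,4,G):
BBBBBB
BBBBBB
BBBBBB
BBBBBB
BBBBBB
BBBBGB
BBBBBB
BBBBBB
BBBBBB
After op 4 fill(8,3,B) [0 cells changed]:
BBBBBB
BBBBBB
BBBBBB
BBBBBB
BBBBBB
BBBBGB
BBBBBB
BBBBBB
BBBBBB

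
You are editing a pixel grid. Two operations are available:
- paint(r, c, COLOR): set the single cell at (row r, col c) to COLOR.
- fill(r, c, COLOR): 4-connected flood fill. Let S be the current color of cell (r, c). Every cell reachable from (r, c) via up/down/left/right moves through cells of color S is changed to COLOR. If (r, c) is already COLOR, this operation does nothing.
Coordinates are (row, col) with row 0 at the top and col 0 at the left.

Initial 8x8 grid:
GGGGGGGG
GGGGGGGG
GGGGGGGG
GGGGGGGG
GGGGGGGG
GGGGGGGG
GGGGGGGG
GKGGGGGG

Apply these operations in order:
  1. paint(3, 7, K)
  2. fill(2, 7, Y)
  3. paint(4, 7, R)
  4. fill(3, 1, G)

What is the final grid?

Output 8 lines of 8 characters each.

After op 1 paint(3,7,K):
GGGGGGGG
GGGGGGGG
GGGGGGGG
GGGGGGGK
GGGGGGGG
GGGGGGGG
GGGGGGGG
GKGGGGGG
After op 2 fill(2,7,Y) [62 cells changed]:
YYYYYYYY
YYYYYYYY
YYYYYYYY
YYYYYYYK
YYYYYYYY
YYYYYYYY
YYYYYYYY
YKYYYYYY
After op 3 paint(4,7,R):
YYYYYYYY
YYYYYYYY
YYYYYYYY
YYYYYYYK
YYYYYYYR
YYYYYYYY
YYYYYYYY
YKYYYYYY
After op 4 fill(3,1,G) [61 cells changed]:
GGGGGGGG
GGGGGGGG
GGGGGGGG
GGGGGGGK
GGGGGGGR
GGGGGGGG
GGGGGGGG
GKGGGGGG

Answer: GGGGGGGG
GGGGGGGG
GGGGGGGG
GGGGGGGK
GGGGGGGR
GGGGGGGG
GGGGGGGG
GKGGGGGG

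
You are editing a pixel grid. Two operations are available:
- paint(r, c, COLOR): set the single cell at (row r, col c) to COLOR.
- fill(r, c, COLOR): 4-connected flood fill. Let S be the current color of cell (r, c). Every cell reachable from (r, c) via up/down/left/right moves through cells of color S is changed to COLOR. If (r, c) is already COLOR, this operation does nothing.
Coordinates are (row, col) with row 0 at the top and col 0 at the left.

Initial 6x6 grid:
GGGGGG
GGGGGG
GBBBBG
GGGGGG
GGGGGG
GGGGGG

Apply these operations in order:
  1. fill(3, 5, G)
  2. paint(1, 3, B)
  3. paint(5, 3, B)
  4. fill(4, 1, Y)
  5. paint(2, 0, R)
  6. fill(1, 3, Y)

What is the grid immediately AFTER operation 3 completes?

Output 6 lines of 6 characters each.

Answer: GGGGGG
GGGBGG
GBBBBG
GGGGGG
GGGGGG
GGGBGG

Derivation:
After op 1 fill(3,5,G) [0 cells changed]:
GGGGGG
GGGGGG
GBBBBG
GGGGGG
GGGGGG
GGGGGG
After op 2 paint(1,3,B):
GGGGGG
GGGBGG
GBBBBG
GGGGGG
GGGGGG
GGGGGG
After op 3 paint(5,3,B):
GGGGGG
GGGBGG
GBBBBG
GGGGGG
GGGGGG
GGGBGG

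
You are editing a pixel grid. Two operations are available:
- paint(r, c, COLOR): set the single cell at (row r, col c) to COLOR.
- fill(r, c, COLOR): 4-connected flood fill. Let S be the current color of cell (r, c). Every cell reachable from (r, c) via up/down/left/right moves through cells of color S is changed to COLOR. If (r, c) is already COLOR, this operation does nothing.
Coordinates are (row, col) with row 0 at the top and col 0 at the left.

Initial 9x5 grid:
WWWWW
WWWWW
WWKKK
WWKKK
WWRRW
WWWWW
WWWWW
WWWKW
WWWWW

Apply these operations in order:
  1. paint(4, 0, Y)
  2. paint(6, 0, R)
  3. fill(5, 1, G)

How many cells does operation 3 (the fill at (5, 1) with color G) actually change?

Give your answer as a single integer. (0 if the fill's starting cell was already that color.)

After op 1 paint(4,0,Y):
WWWWW
WWWWW
WWKKK
WWKKK
YWRRW
WWWWW
WWWWW
WWWKW
WWWWW
After op 2 paint(6,0,R):
WWWWW
WWWWW
WWKKK
WWKKK
YWRRW
WWWWW
RWWWW
WWWKW
WWWWW
After op 3 fill(5,1,G) [34 cells changed]:
GGGGG
GGGGG
GGKKK
GGKKK
YGRRG
GGGGG
RGGGG
GGGKG
GGGGG

Answer: 34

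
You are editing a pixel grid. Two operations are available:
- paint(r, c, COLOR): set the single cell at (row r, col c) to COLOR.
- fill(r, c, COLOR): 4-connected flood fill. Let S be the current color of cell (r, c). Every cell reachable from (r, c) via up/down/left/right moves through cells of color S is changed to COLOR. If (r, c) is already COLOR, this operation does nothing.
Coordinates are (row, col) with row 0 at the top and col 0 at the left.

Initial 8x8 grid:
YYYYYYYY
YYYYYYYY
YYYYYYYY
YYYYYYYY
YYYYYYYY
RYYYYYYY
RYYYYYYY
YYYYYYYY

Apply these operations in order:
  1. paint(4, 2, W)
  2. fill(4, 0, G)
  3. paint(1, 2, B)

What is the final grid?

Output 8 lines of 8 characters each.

Answer: GGGGGGGG
GGBGGGGG
GGGGGGGG
GGGGGGGG
GGWGGGGG
RGGGGGGG
RGGGGGGG
GGGGGGGG

Derivation:
After op 1 paint(4,2,W):
YYYYYYYY
YYYYYYYY
YYYYYYYY
YYYYYYYY
YYWYYYYY
RYYYYYYY
RYYYYYYY
YYYYYYYY
After op 2 fill(4,0,G) [61 cells changed]:
GGGGGGGG
GGGGGGGG
GGGGGGGG
GGGGGGGG
GGWGGGGG
RGGGGGGG
RGGGGGGG
GGGGGGGG
After op 3 paint(1,2,B):
GGGGGGGG
GGBGGGGG
GGGGGGGG
GGGGGGGG
GGWGGGGG
RGGGGGGG
RGGGGGGG
GGGGGGGG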